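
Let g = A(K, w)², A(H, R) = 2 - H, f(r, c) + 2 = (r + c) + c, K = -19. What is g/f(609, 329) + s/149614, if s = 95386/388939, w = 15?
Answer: 12831113991538/36805630112845 ≈ 0.34862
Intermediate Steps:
f(r, c) = -2 + r + 2*c (f(r, c) = -2 + ((r + c) + c) = -2 + ((c + r) + c) = -2 + (r + 2*c) = -2 + r + 2*c)
s = 95386/388939 (s = 95386*(1/388939) = 95386/388939 ≈ 0.24525)
g = 441 (g = (2 - 1*(-19))² = (2 + 19)² = 21² = 441)
g/f(609, 329) + s/149614 = 441/(-2 + 609 + 2*329) + (95386/388939)/149614 = 441/(-2 + 609 + 658) + (95386/388939)*(1/149614) = 441/1265 + 47693/29095359773 = 12831113991538/36805630112845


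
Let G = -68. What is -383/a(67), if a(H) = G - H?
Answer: 383/135 ≈ 2.8370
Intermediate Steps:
a(H) = -68 - H
-383/a(67) = -383/(-68 - 1*67) = -383/(-68 - 67) = -383/(-135) = -383*(-1/135) = 383/135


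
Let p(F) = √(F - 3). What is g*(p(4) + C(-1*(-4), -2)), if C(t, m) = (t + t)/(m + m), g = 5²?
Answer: -25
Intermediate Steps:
g = 25
p(F) = √(-3 + F)
C(t, m) = t/m (C(t, m) = (2*t)/((2*m)) = (2*t)*(1/(2*m)) = t/m)
g*(p(4) + C(-1*(-4), -2)) = 25*(√(-3 + 4) - 1*(-4)/(-2)) = 25*(√1 + 4*(-½)) = 25*(1 - 2) = 25*(-1) = -25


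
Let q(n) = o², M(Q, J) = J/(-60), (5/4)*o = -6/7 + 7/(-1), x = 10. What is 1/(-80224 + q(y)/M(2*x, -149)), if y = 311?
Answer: -7301/585599264 ≈ -1.2468e-5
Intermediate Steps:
o = -44/7 (o = 4*(-6/7 + 7/(-1))/5 = 4*(-6*⅐ + 7*(-1))/5 = 4*(-6/7 - 7)/5 = (⅘)*(-55/7) = -44/7 ≈ -6.2857)
M(Q, J) = -J/60 (M(Q, J) = J*(-1/60) = -J/60)
q(n) = 1936/49 (q(n) = (-44/7)² = 1936/49)
1/(-80224 + q(y)/M(2*x, -149)) = 1/(-80224 + 1936/(49*((-1/60*(-149))))) = 1/(-80224 + 1936/(49*(149/60))) = 1/(-80224 + (1936/49)*(60/149)) = 1/(-80224 + 116160/7301) = 1/(-585599264/7301) = -7301/585599264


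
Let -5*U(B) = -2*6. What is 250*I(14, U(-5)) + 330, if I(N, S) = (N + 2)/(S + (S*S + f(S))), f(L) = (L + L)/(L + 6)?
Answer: 150530/191 ≈ 788.12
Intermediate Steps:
U(B) = 12/5 (U(B) = -(-2)*6/5 = -⅕*(-12) = 12/5)
f(L) = 2*L/(6 + L) (f(L) = (2*L)/(6 + L) = 2*L/(6 + L))
I(N, S) = (2 + N)/(S + S² + 2*S/(6 + S)) (I(N, S) = (N + 2)/(S + (S*S + 2*S/(6 + S))) = (2 + N)/(S + (S² + 2*S/(6 + S))) = (2 + N)/(S + S² + 2*S/(6 + S)))
250*I(14, U(-5)) + 330 = 250*((2 + 14)*(6 + 12/5)/((12/5)*(2 + (1 + 12/5)*(6 + 12/5)))) + 330 = 250*((5/12)*16*(42/5)/(2 + (17/5)*(42/5))) + 330 = 250*((5/12)*16*(42/5)/(2 + 714/25)) + 330 = 250*((5/12)*16*(42/5)/(764/25)) + 330 = 250*((5/12)*(25/764)*16*(42/5)) + 330 = 250*(350/191) + 330 = 87500/191 + 330 = 150530/191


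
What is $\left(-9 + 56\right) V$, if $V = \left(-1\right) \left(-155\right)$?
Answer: $7285$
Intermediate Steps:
$V = 155$
$\left(-9 + 56\right) V = \left(-9 + 56\right) 155 = 47 \cdot 155 = 7285$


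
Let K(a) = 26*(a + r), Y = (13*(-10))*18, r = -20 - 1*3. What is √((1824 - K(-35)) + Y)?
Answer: 4*√62 ≈ 31.496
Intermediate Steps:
r = -23 (r = -20 - 3 = -23)
Y = -2340 (Y = -130*18 = -2340)
K(a) = -598 + 26*a (K(a) = 26*(a - 23) = 26*(-23 + a) = -598 + 26*a)
√((1824 - K(-35)) + Y) = √((1824 - (-598 + 26*(-35))) - 2340) = √((1824 - (-598 - 910)) - 2340) = √((1824 - 1*(-1508)) - 2340) = √((1824 + 1508) - 2340) = √(3332 - 2340) = √992 = 4*√62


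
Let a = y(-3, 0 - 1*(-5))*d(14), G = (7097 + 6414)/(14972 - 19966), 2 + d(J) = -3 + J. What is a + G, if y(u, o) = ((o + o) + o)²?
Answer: 10099339/4994 ≈ 2022.3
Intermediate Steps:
d(J) = -5 + J (d(J) = -2 + (-3 + J) = -5 + J)
y(u, o) = 9*o² (y(u, o) = (2*o + o)² = (3*o)² = 9*o²)
G = -13511/4994 (G = 13511/(-4994) = 13511*(-1/4994) = -13511/4994 ≈ -2.7054)
a = 2025 (a = (9*(0 - 1*(-5))²)*(-5 + 14) = (9*(0 + 5)²)*9 = (9*5²)*9 = (9*25)*9 = 225*9 = 2025)
a + G = 2025 - 13511/4994 = 10099339/4994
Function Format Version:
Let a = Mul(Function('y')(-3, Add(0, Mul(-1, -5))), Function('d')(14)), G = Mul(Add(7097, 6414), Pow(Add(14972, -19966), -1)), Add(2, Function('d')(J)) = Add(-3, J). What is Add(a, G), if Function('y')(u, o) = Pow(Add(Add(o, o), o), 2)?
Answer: Rational(10099339, 4994) ≈ 2022.3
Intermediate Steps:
Function('d')(J) = Add(-5, J) (Function('d')(J) = Add(-2, Add(-3, J)) = Add(-5, J))
Function('y')(u, o) = Mul(9, Pow(o, 2)) (Function('y')(u, o) = Pow(Add(Mul(2, o), o), 2) = Pow(Mul(3, o), 2) = Mul(9, Pow(o, 2)))
G = Rational(-13511, 4994) (G = Mul(13511, Pow(-4994, -1)) = Mul(13511, Rational(-1, 4994)) = Rational(-13511, 4994) ≈ -2.7054)
a = 2025 (a = Mul(Mul(9, Pow(Add(0, Mul(-1, -5)), 2)), Add(-5, 14)) = Mul(Mul(9, Pow(Add(0, 5), 2)), 9) = Mul(Mul(9, Pow(5, 2)), 9) = Mul(Mul(9, 25), 9) = Mul(225, 9) = 2025)
Add(a, G) = Add(2025, Rational(-13511, 4994)) = Rational(10099339, 4994)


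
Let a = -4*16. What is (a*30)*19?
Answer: -36480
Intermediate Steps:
a = -64
(a*30)*19 = -64*30*19 = -1920*19 = -36480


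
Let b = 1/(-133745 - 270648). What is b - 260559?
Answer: -105368235688/404393 ≈ -2.6056e+5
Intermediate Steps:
b = -1/404393 (b = 1/(-404393) = -1/404393 ≈ -2.4728e-6)
b - 260559 = -1/404393 - 260559 = -105368235688/404393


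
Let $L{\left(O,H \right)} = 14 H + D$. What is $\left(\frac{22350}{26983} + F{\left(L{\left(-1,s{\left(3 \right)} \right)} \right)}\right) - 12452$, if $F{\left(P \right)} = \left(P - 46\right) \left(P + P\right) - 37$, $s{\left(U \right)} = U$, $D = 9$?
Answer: $- \frac{323207007}{26983} \approx -11978.0$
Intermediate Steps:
$L{\left(O,H \right)} = 9 + 14 H$ ($L{\left(O,H \right)} = 14 H + 9 = 9 + 14 H$)
$F{\left(P \right)} = -37 + 2 P \left(-46 + P\right)$ ($F{\left(P \right)} = \left(-46 + P\right) 2 P - 37 = 2 P \left(-46 + P\right) - 37 = -37 + 2 P \left(-46 + P\right)$)
$\left(\frac{22350}{26983} + F{\left(L{\left(-1,s{\left(3 \right)} \right)} \right)}\right) - 12452 = \left(\frac{22350}{26983} - \left(37 - 2 \left(9 + 14 \cdot 3\right)^{2} + 92 \left(9 + 14 \cdot 3\right)\right)\right) - 12452 = \left(22350 \cdot \frac{1}{26983} - \left(37 - 2 \left(9 + 42\right)^{2} + 92 \left(9 + 42\right)\right)\right) - 12452 = \left(\frac{22350}{26983} - \left(4729 - 5202\right)\right) - 12452 = \left(\frac{22350}{26983} - -473\right) - 12452 = \left(\frac{22350}{26983} + 473\right) - 12452 = \frac{12785309}{26983} - 12452 = - \frac{323207007}{26983}$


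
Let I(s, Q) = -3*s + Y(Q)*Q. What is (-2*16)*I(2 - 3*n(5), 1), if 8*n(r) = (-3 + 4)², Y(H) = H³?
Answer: 124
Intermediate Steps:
n(r) = ⅛ (n(r) = (-3 + 4)²/8 = (⅛)*1² = (⅛)*1 = ⅛)
I(s, Q) = Q⁴ - 3*s (I(s, Q) = -3*s + Q³*Q = -3*s + Q⁴ = Q⁴ - 3*s)
(-2*16)*I(2 - 3*n(5), 1) = (-2*16)*(1⁴ - 3*(2 - 3*⅛)) = -32*(1 - 3*(2 - 3/8)) = -32*(1 - 3*13/8) = -32*(1 - 39/8) = -32*(-31/8) = 124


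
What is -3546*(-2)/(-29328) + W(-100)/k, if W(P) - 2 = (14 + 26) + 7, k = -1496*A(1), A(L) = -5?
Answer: -1075231/4570280 ≈ -0.23527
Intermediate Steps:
k = 7480 (k = -1496*(-5) = 7480)
W(P) = 49 (W(P) = 2 + ((14 + 26) + 7) = 2 + (40 + 7) = 2 + 47 = 49)
-3546*(-2)/(-29328) + W(-100)/k = -3546*(-2)/(-29328) + 49/7480 = 7092*(-1/29328) + 49*(1/7480) = -591/2444 + 49/7480 = -1075231/4570280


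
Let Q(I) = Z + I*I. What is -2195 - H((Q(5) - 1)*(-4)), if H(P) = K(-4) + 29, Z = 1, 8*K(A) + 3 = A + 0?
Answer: -17785/8 ≈ -2223.1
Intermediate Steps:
K(A) = -3/8 + A/8 (K(A) = -3/8 + (A + 0)/8 = -3/8 + A/8)
Q(I) = 1 + I**2 (Q(I) = 1 + I*I = 1 + I**2)
H(P) = 225/8 (H(P) = (-3/8 + (1/8)*(-4)) + 29 = (-3/8 - 1/2) + 29 = -7/8 + 29 = 225/8)
-2195 - H((Q(5) - 1)*(-4)) = -2195 - 1*225/8 = -2195 - 225/8 = -17785/8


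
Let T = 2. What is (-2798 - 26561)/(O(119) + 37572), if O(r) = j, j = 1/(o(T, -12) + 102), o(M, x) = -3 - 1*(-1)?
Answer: -2935900/3757201 ≈ -0.78141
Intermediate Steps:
o(M, x) = -2 (o(M, x) = -3 + 1 = -2)
j = 1/100 (j = 1/(-2 + 102) = 1/100 ≈ 0.010000)
O(r) = 1/100
(-2798 - 26561)/(O(119) + 37572) = (-2798 - 26561)/(1/100 + 37572) = -29359/3757201/100 = -29359*100/3757201 = -2935900/3757201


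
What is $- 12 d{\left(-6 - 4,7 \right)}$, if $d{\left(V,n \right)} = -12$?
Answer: $144$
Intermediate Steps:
$- 12 d{\left(-6 - 4,7 \right)} = \left(-12\right) \left(-12\right) = 144$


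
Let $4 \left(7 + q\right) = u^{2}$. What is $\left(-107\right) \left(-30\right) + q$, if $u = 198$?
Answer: $13004$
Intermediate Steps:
$q = 9794$ ($q = -7 + \frac{198^{2}}{4} = -7 + \frac{1}{4} \cdot 39204 = -7 + 9801 = 9794$)
$\left(-107\right) \left(-30\right) + q = \left(-107\right) \left(-30\right) + 9794 = 3210 + 9794 = 13004$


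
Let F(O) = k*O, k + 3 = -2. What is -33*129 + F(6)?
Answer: -4287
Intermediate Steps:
k = -5 (k = -3 - 2 = -5)
F(O) = -5*O
-33*129 + F(6) = -33*129 - 5*6 = -4257 - 30 = -4287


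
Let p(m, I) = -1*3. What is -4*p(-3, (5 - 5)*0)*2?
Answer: 24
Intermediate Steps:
p(m, I) = -3
-4*p(-3, (5 - 5)*0)*2 = -4*(-3)*2 = 12*2 = 24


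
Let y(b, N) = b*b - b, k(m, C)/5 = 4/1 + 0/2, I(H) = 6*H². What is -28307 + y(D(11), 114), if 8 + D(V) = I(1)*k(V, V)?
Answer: -15875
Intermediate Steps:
k(m, C) = 20 (k(m, C) = 5*(4/1 + 0/2) = 5*(4*1 + 0*(½)) = 5*(4 + 0) = 5*4 = 20)
D(V) = 112 (D(V) = -8 + (6*1²)*20 = -8 + (6*1)*20 = -8 + 6*20 = -8 + 120 = 112)
y(b, N) = b² - b
-28307 + y(D(11), 114) = -28307 + 112*(-1 + 112) = -28307 + 112*111 = -28307 + 12432 = -15875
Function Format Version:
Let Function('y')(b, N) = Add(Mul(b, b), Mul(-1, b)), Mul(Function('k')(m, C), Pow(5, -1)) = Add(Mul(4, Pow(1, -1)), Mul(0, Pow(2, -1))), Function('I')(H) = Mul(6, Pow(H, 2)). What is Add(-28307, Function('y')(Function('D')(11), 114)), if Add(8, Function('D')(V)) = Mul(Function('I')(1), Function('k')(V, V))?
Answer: -15875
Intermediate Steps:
Function('k')(m, C) = 20 (Function('k')(m, C) = Mul(5, Add(Mul(4, Pow(1, -1)), Mul(0, Pow(2, -1)))) = Mul(5, Add(Mul(4, 1), Mul(0, Rational(1, 2)))) = Mul(5, Add(4, 0)) = Mul(5, 4) = 20)
Function('D')(V) = 112 (Function('D')(V) = Add(-8, Mul(Mul(6, Pow(1, 2)), 20)) = Add(-8, Mul(Mul(6, 1), 20)) = Add(-8, Mul(6, 20)) = Add(-8, 120) = 112)
Function('y')(b, N) = Add(Pow(b, 2), Mul(-1, b))
Add(-28307, Function('y')(Function('D')(11), 114)) = Add(-28307, Mul(112, Add(-1, 112))) = Add(-28307, Mul(112, 111)) = Add(-28307, 12432) = -15875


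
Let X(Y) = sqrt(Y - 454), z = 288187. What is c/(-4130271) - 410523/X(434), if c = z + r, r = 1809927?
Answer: -2098114/4130271 + 410523*I*sqrt(5)/10 ≈ -0.50798 + 91796.0*I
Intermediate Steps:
X(Y) = sqrt(-454 + Y)
c = 2098114 (c = 288187 + 1809927 = 2098114)
c/(-4130271) - 410523/X(434) = 2098114/(-4130271) - 410523/sqrt(-454 + 434) = 2098114*(-1/4130271) - 410523*(-I*sqrt(5)/10) = -2098114/4130271 - 410523*(-I*sqrt(5)/10) = -2098114/4130271 - (-410523)*I*sqrt(5)/10 = -2098114/4130271 + 410523*I*sqrt(5)/10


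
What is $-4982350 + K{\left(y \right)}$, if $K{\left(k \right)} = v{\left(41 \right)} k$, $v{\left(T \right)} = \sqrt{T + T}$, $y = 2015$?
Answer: $-4982350 + 2015 \sqrt{82} \approx -4.9641 \cdot 10^{6}$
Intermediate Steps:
$v{\left(T \right)} = \sqrt{2} \sqrt{T}$ ($v{\left(T \right)} = \sqrt{2 T} = \sqrt{2} \sqrt{T}$)
$K{\left(k \right)} = k \sqrt{82}$ ($K{\left(k \right)} = \sqrt{2} \sqrt{41} k = \sqrt{82} k = k \sqrt{82}$)
$-4982350 + K{\left(y \right)} = -4982350 + 2015 \sqrt{82}$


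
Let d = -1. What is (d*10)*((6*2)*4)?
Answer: -480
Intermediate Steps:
(d*10)*((6*2)*4) = (-1*10)*((6*2)*4) = -120*4 = -10*48 = -480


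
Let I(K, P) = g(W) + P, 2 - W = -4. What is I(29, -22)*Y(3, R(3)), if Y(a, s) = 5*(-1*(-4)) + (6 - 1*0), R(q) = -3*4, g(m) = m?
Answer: -416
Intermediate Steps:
W = 6 (W = 2 - 1*(-4) = 2 + 4 = 6)
R(q) = -12
I(K, P) = 6 + P
Y(a, s) = 26 (Y(a, s) = 5*4 + (6 + 0) = 20 + 6 = 26)
I(29, -22)*Y(3, R(3)) = (6 - 22)*26 = -16*26 = -416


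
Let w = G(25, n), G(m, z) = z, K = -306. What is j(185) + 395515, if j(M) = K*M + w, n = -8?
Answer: 338897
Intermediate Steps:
w = -8
j(M) = -8 - 306*M (j(M) = -306*M - 8 = -8 - 306*M)
j(185) + 395515 = (-8 - 306*185) + 395515 = (-8 - 56610) + 395515 = -56618 + 395515 = 338897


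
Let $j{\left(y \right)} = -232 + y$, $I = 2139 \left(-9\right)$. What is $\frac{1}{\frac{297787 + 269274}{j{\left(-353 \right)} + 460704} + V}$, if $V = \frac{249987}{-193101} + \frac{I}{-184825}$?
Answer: $\frac{2605362139725}{109395300323} \approx 23.816$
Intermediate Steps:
$I = -19251$
$V = - \frac{14162153308}{11896630775}$ ($V = \frac{249987}{-193101} - \frac{19251}{-184825} = 249987 \left(- \frac{1}{193101}\right) - - \frac{19251}{184825} = - \frac{83329}{64367} + \frac{19251}{184825} = - \frac{14162153308}{11896630775} \approx -1.1904$)
$\frac{1}{\frac{297787 + 269274}{j{\left(-353 \right)} + 460704} + V} = \frac{1}{\frac{297787 + 269274}{\left(-232 - 353\right) + 460704} - \frac{14162153308}{11896630775}} = \frac{1}{\frac{567061}{-585 + 460704} - \frac{14162153308}{11896630775}} = \frac{1}{\frac{567061}{460119} - \frac{14162153308}{11896630775}} = \frac{1}{567061 \cdot \frac{1}{460119} - \frac{14162153308}{11896630775}} = \frac{1}{\frac{51551}{41829} - \frac{14162153308}{11896630775}} = \frac{1}{\frac{109395300323}{2605362139725}} = \frac{2605362139725}{109395300323}$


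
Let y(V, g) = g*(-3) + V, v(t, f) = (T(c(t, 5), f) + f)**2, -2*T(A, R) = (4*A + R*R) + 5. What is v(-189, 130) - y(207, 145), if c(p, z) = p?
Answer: 252461233/4 ≈ 6.3115e+7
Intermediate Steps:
T(A, R) = -5/2 - 2*A - R**2/2 (T(A, R) = -((4*A + R*R) + 5)/2 = -((4*A + R**2) + 5)/2 = -((R**2 + 4*A) + 5)/2 = -(5 + R**2 + 4*A)/2 = -5/2 - 2*A - R**2/2)
v(t, f) = (-5/2 + f - 2*t - f**2/2)**2 (v(t, f) = ((-5/2 - 2*t - f**2/2) + f)**2 = (-5/2 + f - 2*t - f**2/2)**2)
y(V, g) = V - 3*g (y(V, g) = -3*g + V = V - 3*g)
v(-189, 130) - y(207, 145) = (5 + 130**2 - 2*130 + 4*(-189))**2/4 - (207 - 3*145) = (5 + 16900 - 260 - 756)**2/4 - (207 - 435) = (1/4)*15889**2 - 1*(-228) = (1/4)*252460321 + 228 = 252460321/4 + 228 = 252461233/4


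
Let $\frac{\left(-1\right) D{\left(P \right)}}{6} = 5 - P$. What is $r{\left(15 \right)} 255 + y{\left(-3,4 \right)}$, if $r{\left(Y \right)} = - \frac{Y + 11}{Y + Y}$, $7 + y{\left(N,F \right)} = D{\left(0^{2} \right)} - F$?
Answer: $-262$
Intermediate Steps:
$D{\left(P \right)} = -30 + 6 P$ ($D{\left(P \right)} = - 6 \left(5 - P\right) = -30 + 6 P$)
$y{\left(N,F \right)} = -37 - F$ ($y{\left(N,F \right)} = -7 - \left(30 + 0 + F\right) = -7 - \left(30 + F\right) = -37 - F$)
$r{\left(Y \right)} = - \frac{11 + Y}{2 Y}$
$r{\left(15 \right)} 255 + y{\left(-3,4 \right)} = \frac{-11 - 15}{2 \cdot 15} \cdot 255 - 41 = \frac{1}{2} \cdot \frac{1}{15} \left(-11 - 15\right) 255 - 41 = \frac{1}{2} \cdot \frac{1}{15} \left(-26\right) 255 - 41 = \left(- \frac{13}{15}\right) 255 - 41 = -221 - 41 = -262$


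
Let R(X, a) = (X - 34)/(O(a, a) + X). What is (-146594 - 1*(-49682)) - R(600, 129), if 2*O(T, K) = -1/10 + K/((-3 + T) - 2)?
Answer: -72159729536/744583 ≈ -96913.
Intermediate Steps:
O(T, K) = -1/20 + K/(2*(-5 + T)) (O(T, K) = (-1/10 + K/((-3 + T) - 2))/2 = (-1*1/10 + K/(-5 + T))/2 = (-1/10 + K/(-5 + T))/2 = -1/20 + K/(2*(-5 + T)))
R(X, a) = (-34 + X)/(X + (5 + 9*a)/(20*(-5 + a))) (R(X, a) = (X - 34)/((5 - a + 10*a)/(20*(-5 + a)) + X) = (-34 + X)/((5 + 9*a)/(20*(-5 + a)) + X) = (-34 + X)/(X + (5 + 9*a)/(20*(-5 + a))))
(-146594 - 1*(-49682)) - R(600, 129) = (-146594 - 1*(-49682)) - 20*(-34 + 600)*(-5 + 129)/(5 + 9*129 + 20*600*(-5 + 129)) = (-146594 + 49682) - 20*566*124/(5 + 1161 + 20*600*124) = -96912 - 20*566*124/(5 + 1161 + 1488000) = -96912 - 20*566*124/1489166 = -96912 - 1*701840/744583 = -96912 - 701840/744583 = -72159729536/744583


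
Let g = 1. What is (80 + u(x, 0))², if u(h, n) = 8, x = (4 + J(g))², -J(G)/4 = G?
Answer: 7744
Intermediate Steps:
J(G) = -4*G
x = 0 (x = (4 - 4*1)² = (4 - 4)² = 0² = 0)
(80 + u(x, 0))² = (80 + 8)² = 88² = 7744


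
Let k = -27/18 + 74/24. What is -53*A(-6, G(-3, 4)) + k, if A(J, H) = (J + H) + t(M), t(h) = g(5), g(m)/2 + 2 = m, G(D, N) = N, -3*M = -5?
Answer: -2525/12 ≈ -210.42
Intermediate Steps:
M = 5/3 (M = -1/3*(-5) = 5/3 ≈ 1.6667)
g(m) = -4 + 2*m
k = 19/12 (k = -27*1/18 + 74*(1/24) = -3/2 + 37/12 = 19/12 ≈ 1.5833)
t(h) = 6 (t(h) = -4 + 2*5 = -4 + 10 = 6)
A(J, H) = 6 + H + J (A(J, H) = (J + H) + 6 = (H + J) + 6 = 6 + H + J)
-53*A(-6, G(-3, 4)) + k = -53*(6 + 4 - 6) + 19/12 = -53*4 + 19/12 = -212 + 19/12 = -2525/12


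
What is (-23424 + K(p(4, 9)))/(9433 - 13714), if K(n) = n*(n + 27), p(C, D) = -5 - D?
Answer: 23606/4281 ≈ 5.5141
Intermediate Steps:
K(n) = n*(27 + n)
(-23424 + K(p(4, 9)))/(9433 - 13714) = (-23424 + (-5 - 1*9)*(27 + (-5 - 1*9)))/(9433 - 13714) = (-23424 + (-5 - 9)*(27 + (-5 - 9)))/(-4281) = (-23424 - 14*(27 - 14))*(-1/4281) = (-23424 - 14*13)*(-1/4281) = (-23424 - 182)*(-1/4281) = -23606*(-1/4281) = 23606/4281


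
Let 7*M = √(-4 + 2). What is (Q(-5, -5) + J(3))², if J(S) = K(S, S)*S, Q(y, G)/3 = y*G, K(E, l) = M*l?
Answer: 275463/49 + 1350*I*√2/7 ≈ 5621.7 + 272.74*I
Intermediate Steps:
M = I*√2/7 (M = √(-4 + 2)/7 = √(-2)/7 = (I*√2)/7 = I*√2/7 ≈ 0.20203*I)
K(E, l) = I*l*√2/7 (K(E, l) = (I*√2/7)*l = I*l*√2/7)
Q(y, G) = 3*G*y (Q(y, G) = 3*(y*G) = 3*(G*y) = 3*G*y)
J(S) = I*√2*S²/7 (J(S) = (I*S*√2/7)*S = I*√2*S²/7)
(Q(-5, -5) + J(3))² = (3*(-5)*(-5) + (⅐)*I*√2*3²)² = (75 + (⅐)*I*√2*9)² = (75 + 9*I*√2/7)²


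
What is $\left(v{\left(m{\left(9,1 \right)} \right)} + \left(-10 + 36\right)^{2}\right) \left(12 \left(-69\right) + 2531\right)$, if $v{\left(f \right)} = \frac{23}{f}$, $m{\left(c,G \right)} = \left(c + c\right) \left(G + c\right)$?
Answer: $\frac{207260209}{180} \approx 1.1514 \cdot 10^{6}$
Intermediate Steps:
$m{\left(c,G \right)} = 2 c \left(G + c\right)$
$\left(v{\left(m{\left(9,1 \right)} \right)} + \left(-10 + 36\right)^{2}\right) \left(12 \left(-69\right) + 2531\right) = \left(\frac{23}{2 \cdot 9 \left(1 + 9\right)} + \left(-10 + 36\right)^{2}\right) \left(12 \left(-69\right) + 2531\right) = \left(\frac{23}{2 \cdot 9 \cdot 10} + 26^{2}\right) \left(-828 + 2531\right) = \left(\frac{23}{180} + 676\right) 1703 = \frac{121703}{180} \cdot 1703 = \frac{207260209}{180}$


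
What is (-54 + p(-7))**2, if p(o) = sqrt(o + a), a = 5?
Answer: (54 - I*sqrt(2))**2 ≈ 2914.0 - 152.74*I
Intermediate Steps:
p(o) = sqrt(5 + o) (p(o) = sqrt(o + 5) = sqrt(5 + o))
(-54 + p(-7))**2 = (-54 + sqrt(5 - 7))**2 = (-54 + sqrt(-2))**2 = (-54 + I*sqrt(2))**2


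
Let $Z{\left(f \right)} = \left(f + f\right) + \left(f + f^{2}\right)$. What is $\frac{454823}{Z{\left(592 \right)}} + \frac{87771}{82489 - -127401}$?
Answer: $\frac{12637925651}{7393165360} \approx 1.7094$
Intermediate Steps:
$Z{\left(f \right)} = f^{2} + 3 f$ ($Z{\left(f \right)} = 2 f + \left(f + f^{2}\right) = f^{2} + 3 f$)
$\frac{454823}{Z{\left(592 \right)}} + \frac{87771}{82489 - -127401} = \frac{454823}{592 \left(3 + 592\right)} + \frac{87771}{82489 - -127401} = \frac{454823}{592 \cdot 595} + \frac{87771}{82489 + 127401} = \frac{454823}{352240} + \frac{87771}{209890} = \frac{12637925651}{7393165360}$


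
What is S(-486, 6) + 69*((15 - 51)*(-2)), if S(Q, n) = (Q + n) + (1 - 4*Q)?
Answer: 6433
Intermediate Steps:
S(Q, n) = 1 + n - 3*Q
S(-486, 6) + 69*((15 - 51)*(-2)) = (1 + 6 - 3*(-486)) + 69*((15 - 51)*(-2)) = (1 + 6 + 1458) + 69*(-36*(-2)) = 1465 + 69*72 = 1465 + 4968 = 6433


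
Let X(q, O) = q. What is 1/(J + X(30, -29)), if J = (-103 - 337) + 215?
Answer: -1/195 ≈ -0.0051282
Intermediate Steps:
J = -225 (J = -440 + 215 = -225)
1/(J + X(30, -29)) = 1/(-225 + 30) = 1/(-195) = -1/195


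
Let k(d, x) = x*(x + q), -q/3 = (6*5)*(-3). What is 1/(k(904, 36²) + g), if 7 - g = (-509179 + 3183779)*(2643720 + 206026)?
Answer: -1/7621928622057 ≈ -1.3120e-13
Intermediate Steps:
q = 270 (q = -3*6*5*(-3) = -90*(-3) = -3*(-90) = 270)
k(d, x) = x*(270 + x) (k(d, x) = x*(x + 270) = x*(270 + x))
g = -7621930651593 (g = 7 - (-509179 + 3183779)*(2643720 + 206026) = 7 - 2674600*2849746 = 7 - 1*7621930651600 = 7 - 7621930651600 = -7621930651593)
1/(k(904, 36²) + g) = 1/(36²*(270 + 36²) - 7621930651593) = 1/(1296*(270 + 1296) - 7621930651593) = 1/(1296*1566 - 7621930651593) = 1/(2029536 - 7621930651593) = 1/(-7621928622057) = -1/7621928622057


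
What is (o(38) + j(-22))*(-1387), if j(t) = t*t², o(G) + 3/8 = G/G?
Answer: 118143273/8 ≈ 1.4768e+7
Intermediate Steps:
o(G) = 5/8 (o(G) = -3/8 + G/G = -3/8 + 1 = 5/8)
j(t) = t³
(o(38) + j(-22))*(-1387) = (5/8 + (-22)³)*(-1387) = (5/8 - 10648)*(-1387) = -85179/8*(-1387) = 118143273/8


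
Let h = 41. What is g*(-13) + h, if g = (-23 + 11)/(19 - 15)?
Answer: 80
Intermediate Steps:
g = -3 (g = -12/4 = -12*¼ = -3)
g*(-13) + h = -3*(-13) + 41 = 39 + 41 = 80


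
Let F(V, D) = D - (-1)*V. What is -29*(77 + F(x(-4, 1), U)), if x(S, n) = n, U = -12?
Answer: -1914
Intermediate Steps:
F(V, D) = D + V
-29*(77 + F(x(-4, 1), U)) = -29*(77 + (-12 + 1)) = -29*(77 - 11) = -29*66 = -1914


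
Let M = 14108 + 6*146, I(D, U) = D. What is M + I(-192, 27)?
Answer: 14792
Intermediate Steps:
M = 14984 (M = 14108 + 876 = 14984)
M + I(-192, 27) = 14984 - 192 = 14792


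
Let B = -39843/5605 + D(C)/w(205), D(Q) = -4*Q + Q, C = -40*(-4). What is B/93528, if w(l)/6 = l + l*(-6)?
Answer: -85033/1131221160 ≈ -7.5169e-5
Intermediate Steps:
w(l) = -30*l (w(l) = 6*(l + l*(-6)) = 6*(l - 6*l) = 6*(-5*l) = -30*l)
C = 160
D(Q) = -3*Q
B = -85033/12095 (B = -39843/5605 + (-3*160)/((-30*205)) = -39843*1/5605 - 480/(-6150) = -2097/295 - 480*(-1/6150) = -2097/295 + 16/205 = -85033/12095 ≈ -7.0304)
B/93528 = -85033/12095/93528 = -85033/12095*1/93528 = -85033/1131221160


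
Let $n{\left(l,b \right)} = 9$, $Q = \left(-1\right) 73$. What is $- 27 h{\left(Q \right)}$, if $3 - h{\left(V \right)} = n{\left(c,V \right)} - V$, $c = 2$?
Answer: $2133$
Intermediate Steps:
$Q = -73$
$h{\left(V \right)} = -6 + V$ ($h{\left(V \right)} = 3 - \left(9 - V\right) = 3 + \left(-9 + V\right) = -6 + V$)
$- 27 h{\left(Q \right)} = - 27 \left(-6 - 73\right) = \left(-27\right) \left(-79\right) = 2133$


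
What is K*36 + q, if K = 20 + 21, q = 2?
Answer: 1478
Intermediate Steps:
K = 41
K*36 + q = 41*36 + 2 = 1476 + 2 = 1478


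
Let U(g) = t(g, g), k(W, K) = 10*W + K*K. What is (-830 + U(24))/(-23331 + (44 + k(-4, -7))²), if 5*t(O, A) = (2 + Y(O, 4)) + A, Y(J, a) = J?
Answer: 410/10261 ≈ 0.039957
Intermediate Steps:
k(W, K) = K² + 10*W (k(W, K) = 10*W + K² = K² + 10*W)
t(O, A) = ⅖ + A/5 + O/5 (t(O, A) = ((2 + O) + A)/5 = (2 + A + O)/5 = ⅖ + A/5 + O/5)
U(g) = ⅖ + 2*g/5 (U(g) = ⅖ + g/5 + g/5 = ⅖ + 2*g/5)
(-830 + U(24))/(-23331 + (44 + k(-4, -7))²) = (-830 + (⅖ + (⅖)*24))/(-23331 + (44 + ((-7)² + 10*(-4)))²) = (-830 + (⅖ + 48/5))/(-23331 + (44 + (49 - 40))²) = (-830 + 10)/(-23331 + (44 + 9)²) = -820/(-23331 + 53²) = -820/(-23331 + 2809) = -820/(-20522) = -820*(-1/20522) = 410/10261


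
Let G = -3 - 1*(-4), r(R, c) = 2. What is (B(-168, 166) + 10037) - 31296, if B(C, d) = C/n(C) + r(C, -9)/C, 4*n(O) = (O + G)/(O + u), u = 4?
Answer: -307478891/14028 ≈ -21919.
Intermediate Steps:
G = 1 (G = -3 + 4 = 1)
n(O) = (1 + O)/(4*(4 + O)) (n(O) = ((O + 1)/(O + 4))/4 = ((1 + O)/(4 + O))/4 = (1 + O)/(4*(4 + O)))
B(C, d) = 2/C + 4*C*(4 + C)/(1 + C) (B(C, d) = C/(((1 + C)/(4*(4 + C)))) + 2/C = C*(4*(4 + C)/(1 + C)) + 2/C = 4*C*(4 + C)/(1 + C) + 2/C = 2/C + 4*C*(4 + C)/(1 + C))
(B(-168, 166) + 10037) - 31296 = (2*(1 - 168 + 2*(-168)**2*(4 - 168))/(-168*(1 - 168)) + 10037) - 31296 = (2*(-1/168)*(1 - 168 + 2*28224*(-164))/(-167) + 10037) - 31296 = (2*(-1/168)*(-1/167)*(1 - 168 - 9257472) + 10037) - 31296 = (2*(-1/168)*(-1/167)*(-9257639) + 10037) - 31296 = (-9257639/14028 + 10037) - 31296 = 131541397/14028 - 31296 = -307478891/14028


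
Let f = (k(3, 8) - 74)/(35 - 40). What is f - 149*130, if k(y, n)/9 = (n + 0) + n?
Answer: -19384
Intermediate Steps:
k(y, n) = 18*n (k(y, n) = 9*((n + 0) + n) = 9*(n + n) = 9*(2*n) = 18*n)
f = -14 (f = (18*8 - 74)/(35 - 40) = (144 - 74)/(-5) = 70*(-1/5) = -14)
f - 149*130 = -14 - 149*130 = -14 - 19370 = -19384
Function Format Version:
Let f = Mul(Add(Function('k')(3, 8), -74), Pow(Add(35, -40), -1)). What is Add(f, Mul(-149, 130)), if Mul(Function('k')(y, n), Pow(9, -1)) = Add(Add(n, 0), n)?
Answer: -19384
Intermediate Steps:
Function('k')(y, n) = Mul(18, n) (Function('k')(y, n) = Mul(9, Add(Add(n, 0), n)) = Mul(9, Add(n, n)) = Mul(9, Mul(2, n)) = Mul(18, n))
f = -14 (f = Mul(Add(Mul(18, 8), -74), Pow(Add(35, -40), -1)) = Mul(Add(144, -74), Pow(-5, -1)) = Mul(70, Rational(-1, 5)) = -14)
Add(f, Mul(-149, 130)) = Add(-14, Mul(-149, 130)) = Add(-14, -19370) = -19384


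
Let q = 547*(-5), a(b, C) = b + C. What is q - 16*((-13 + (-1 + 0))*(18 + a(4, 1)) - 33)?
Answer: 2945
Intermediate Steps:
a(b, C) = C + b
q = -2735
q - 16*((-13 + (-1 + 0))*(18 + a(4, 1)) - 33) = -2735 - 16*((-13 + (-1 + 0))*(18 + (1 + 4)) - 33) = -2735 - 16*((-13 - 1)*(18 + 5) - 33) = -2735 - 16*(-14*23 - 33) = -2735 - 16*(-322 - 33) = -2735 - 16*(-355) = -2735 - 1*(-5680) = -2735 + 5680 = 2945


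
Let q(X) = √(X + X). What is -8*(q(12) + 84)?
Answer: -672 - 16*√6 ≈ -711.19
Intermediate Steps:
q(X) = √2*√X (q(X) = √(2*X) = √2*√X)
-8*(q(12) + 84) = -8*(√2*√12 + 84) = -8*(√2*(2*√3) + 84) = -8*(2*√6 + 84) = -8*(84 + 2*√6) = -672 - 16*√6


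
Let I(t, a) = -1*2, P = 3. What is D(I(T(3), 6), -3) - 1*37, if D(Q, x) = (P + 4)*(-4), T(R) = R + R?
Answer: -65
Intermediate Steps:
T(R) = 2*R
I(t, a) = -2
D(Q, x) = -28 (D(Q, x) = (3 + 4)*(-4) = 7*(-4) = -28)
D(I(T(3), 6), -3) - 1*37 = -28 - 1*37 = -28 - 37 = -65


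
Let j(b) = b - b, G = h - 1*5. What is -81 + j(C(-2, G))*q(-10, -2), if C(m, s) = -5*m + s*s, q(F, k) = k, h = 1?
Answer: -81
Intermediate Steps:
G = -4 (G = 1 - 1*5 = 1 - 5 = -4)
C(m, s) = s**2 - 5*m (C(m, s) = -5*m + s**2 = s**2 - 5*m)
j(b) = 0
-81 + j(C(-2, G))*q(-10, -2) = -81 + 0*(-2) = -81 + 0 = -81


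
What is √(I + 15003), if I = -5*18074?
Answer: I*√75367 ≈ 274.53*I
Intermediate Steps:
I = -90370
√(I + 15003) = √(-90370 + 15003) = √(-75367) = I*√75367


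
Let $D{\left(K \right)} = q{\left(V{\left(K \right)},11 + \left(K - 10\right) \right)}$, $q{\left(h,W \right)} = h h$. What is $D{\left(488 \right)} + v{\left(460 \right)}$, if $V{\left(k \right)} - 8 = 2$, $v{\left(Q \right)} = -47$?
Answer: $53$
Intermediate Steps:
$V{\left(k \right)} = 10$ ($V{\left(k \right)} = 8 + 2 = 10$)
$q{\left(h,W \right)} = h^{2}$
$D{\left(K \right)} = 100$ ($D{\left(K \right)} = 10^{2} = 100$)
$D{\left(488 \right)} + v{\left(460 \right)} = 100 - 47 = 53$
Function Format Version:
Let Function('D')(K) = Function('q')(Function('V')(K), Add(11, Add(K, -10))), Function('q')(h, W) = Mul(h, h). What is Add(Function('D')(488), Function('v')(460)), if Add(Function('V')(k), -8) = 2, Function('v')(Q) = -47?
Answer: 53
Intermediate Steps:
Function('V')(k) = 10 (Function('V')(k) = Add(8, 2) = 10)
Function('q')(h, W) = Pow(h, 2)
Function('D')(K) = 100 (Function('D')(K) = Pow(10, 2) = 100)
Add(Function('D')(488), Function('v')(460)) = Add(100, -47) = 53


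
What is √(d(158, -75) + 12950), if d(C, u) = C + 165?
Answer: √13273 ≈ 115.21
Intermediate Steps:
d(C, u) = 165 + C
√(d(158, -75) + 12950) = √((165 + 158) + 12950) = √(323 + 12950) = √13273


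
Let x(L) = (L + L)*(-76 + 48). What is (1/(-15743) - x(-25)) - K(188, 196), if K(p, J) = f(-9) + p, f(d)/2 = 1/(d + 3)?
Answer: -74983912/47229 ≈ -1587.7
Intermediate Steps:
f(d) = 2/(3 + d) (f(d) = 2/(d + 3) = 2/(3 + d))
K(p, J) = -⅓ + p (K(p, J) = 2/(3 - 9) + p = 2/(-6) + p = 2*(-⅙) + p = -⅓ + p)
x(L) = -56*L (x(L) = (2*L)*(-28) = -56*L)
(1/(-15743) - x(-25)) - K(188, 196) = (1/(-15743) - (-56)*(-25)) - (-⅓ + 188) = (-1/15743 - 1*1400) - 1*563/3 = (-1/15743 - 1400) - 563/3 = -22040201/15743 - 563/3 = -74983912/47229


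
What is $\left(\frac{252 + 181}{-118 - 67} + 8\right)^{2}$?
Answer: $\frac{1096209}{34225} \approx 32.029$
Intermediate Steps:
$\left(\frac{252 + 181}{-118 - 67} + 8\right)^{2} = \left(\frac{433}{-185} + 8\right)^{2} = \left(433 \left(- \frac{1}{185}\right) + 8\right)^{2} = \left(- \frac{433}{185} + 8\right)^{2} = \left(\frac{1047}{185}\right)^{2} = \frac{1096209}{34225}$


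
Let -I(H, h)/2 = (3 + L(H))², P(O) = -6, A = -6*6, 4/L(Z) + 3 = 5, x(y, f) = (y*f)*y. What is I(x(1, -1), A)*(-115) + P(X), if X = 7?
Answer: 5744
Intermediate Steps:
x(y, f) = f*y² (x(y, f) = (f*y)*y = f*y²)
L(Z) = 2 (L(Z) = 4/(-3 + 5) = 4/2 = 4*(½) = 2)
A = -36 (A = -2*18 = -36)
I(H, h) = -50 (I(H, h) = -2*(3 + 2)² = -2*5² = -2*25 = -50)
I(x(1, -1), A)*(-115) + P(X) = -50*(-115) - 6 = 5750 - 6 = 5744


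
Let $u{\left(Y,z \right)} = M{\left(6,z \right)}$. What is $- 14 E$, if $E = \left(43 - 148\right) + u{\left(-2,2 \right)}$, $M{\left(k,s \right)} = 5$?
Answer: $1400$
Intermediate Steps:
$u{\left(Y,z \right)} = 5$
$E = -100$ ($E = \left(43 - 148\right) + 5 = -105 + 5 = -100$)
$- 14 E = \left(-14\right) \left(-100\right) = 1400$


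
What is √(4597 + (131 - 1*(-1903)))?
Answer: √6631 ≈ 81.431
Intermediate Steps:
√(4597 + (131 - 1*(-1903))) = √(4597 + (131 + 1903)) = √(4597 + 2034) = √6631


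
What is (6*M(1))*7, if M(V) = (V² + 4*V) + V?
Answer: 252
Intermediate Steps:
M(V) = V² + 5*V
(6*M(1))*7 = (6*(1*(5 + 1)))*7 = (6*(1*6))*7 = (6*6)*7 = 36*7 = 252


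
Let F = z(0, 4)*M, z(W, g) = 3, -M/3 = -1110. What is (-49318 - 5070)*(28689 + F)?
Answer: -2103673452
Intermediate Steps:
M = 3330 (M = -3*(-1110) = 3330)
F = 9990 (F = 3*3330 = 9990)
(-49318 - 5070)*(28689 + F) = (-49318 - 5070)*(28689 + 9990) = -54388*38679 = -2103673452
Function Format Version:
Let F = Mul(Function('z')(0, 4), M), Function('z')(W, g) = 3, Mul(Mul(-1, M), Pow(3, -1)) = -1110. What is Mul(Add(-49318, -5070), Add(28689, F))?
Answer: -2103673452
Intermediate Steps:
M = 3330 (M = Mul(-3, -1110) = 3330)
F = 9990 (F = Mul(3, 3330) = 9990)
Mul(Add(-49318, -5070), Add(28689, F)) = Mul(Add(-49318, -5070), Add(28689, 9990)) = Mul(-54388, 38679) = -2103673452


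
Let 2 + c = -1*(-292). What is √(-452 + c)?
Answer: 9*I*√2 ≈ 12.728*I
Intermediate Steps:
c = 290 (c = -2 - 1*(-292) = -2 + 292 = 290)
√(-452 + c) = √(-452 + 290) = √(-162) = 9*I*√2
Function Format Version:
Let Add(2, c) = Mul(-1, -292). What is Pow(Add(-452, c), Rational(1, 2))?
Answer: Mul(9, I, Pow(2, Rational(1, 2))) ≈ Mul(12.728, I)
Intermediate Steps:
c = 290 (c = Add(-2, Mul(-1, -292)) = Add(-2, 292) = 290)
Pow(Add(-452, c), Rational(1, 2)) = Pow(Add(-452, 290), Rational(1, 2)) = Pow(-162, Rational(1, 2)) = Mul(9, I, Pow(2, Rational(1, 2)))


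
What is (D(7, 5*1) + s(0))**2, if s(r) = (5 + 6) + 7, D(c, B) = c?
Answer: 625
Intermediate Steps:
s(r) = 18 (s(r) = 11 + 7 = 18)
(D(7, 5*1) + s(0))**2 = (7 + 18)**2 = 25**2 = 625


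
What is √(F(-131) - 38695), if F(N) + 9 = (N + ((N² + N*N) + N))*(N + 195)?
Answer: 12*√14869 ≈ 1463.3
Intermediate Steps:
F(N) = -9 + (195 + N)*(2*N + 2*N²) (F(N) = -9 + (N + ((N² + N*N) + N))*(N + 195) = -9 + (N + ((N² + N²) + N))*(195 + N) = -9 + (N + (2*N² + N))*(195 + N) = -9 + (N + (N + 2*N²))*(195 + N) = -9 + (2*N + 2*N²)*(195 + N) = -9 + (195 + N)*(2*N + 2*N²))
√(F(-131) - 38695) = √((-9 + 2*(-131)³ + 390*(-131) + 392*(-131)²) - 38695) = √((-9 + 2*(-2248091) - 51090 + 392*17161) - 38695) = √((-9 - 4496182 - 51090 + 6727112) - 38695) = √(2179831 - 38695) = √2141136 = 12*√14869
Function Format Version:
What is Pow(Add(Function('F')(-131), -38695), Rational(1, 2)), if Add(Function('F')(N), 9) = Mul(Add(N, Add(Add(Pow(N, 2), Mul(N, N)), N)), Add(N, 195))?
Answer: Mul(12, Pow(14869, Rational(1, 2))) ≈ 1463.3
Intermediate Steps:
Function('F')(N) = Add(-9, Mul(Add(195, N), Add(Mul(2, N), Mul(2, Pow(N, 2))))) (Function('F')(N) = Add(-9, Mul(Add(N, Add(Add(Pow(N, 2), Mul(N, N)), N)), Add(N, 195))) = Add(-9, Mul(Add(N, Add(Add(Pow(N, 2), Pow(N, 2)), N)), Add(195, N))) = Add(-9, Mul(Add(N, Add(Mul(2, Pow(N, 2)), N)), Add(195, N))) = Add(-9, Mul(Add(N, Add(N, Mul(2, Pow(N, 2)))), Add(195, N))) = Add(-9, Mul(Add(Mul(2, N), Mul(2, Pow(N, 2))), Add(195, N))) = Add(-9, Mul(Add(195, N), Add(Mul(2, N), Mul(2, Pow(N, 2))))))
Pow(Add(Function('F')(-131), -38695), Rational(1, 2)) = Pow(Add(Add(-9, Mul(2, Pow(-131, 3)), Mul(390, -131), Mul(392, Pow(-131, 2))), -38695), Rational(1, 2)) = Pow(Add(Add(-9, Mul(2, -2248091), -51090, Mul(392, 17161)), -38695), Rational(1, 2)) = Pow(Add(Add(-9, -4496182, -51090, 6727112), -38695), Rational(1, 2)) = Pow(Add(2179831, -38695), Rational(1, 2)) = Pow(2141136, Rational(1, 2)) = Mul(12, Pow(14869, Rational(1, 2)))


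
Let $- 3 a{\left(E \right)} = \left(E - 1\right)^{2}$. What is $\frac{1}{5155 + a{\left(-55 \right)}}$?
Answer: $\frac{3}{12329} \approx 0.00024333$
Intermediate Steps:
$a{\left(E \right)} = - \frac{\left(-1 + E\right)^{2}}{3}$ ($a{\left(E \right)} = - \frac{\left(E - 1\right)^{2}}{3} = - \frac{\left(-1 + E\right)^{2}}{3}$)
$\frac{1}{5155 + a{\left(-55 \right)}} = \frac{1}{5155 - \frac{\left(-1 - 55\right)^{2}}{3}} = \frac{1}{5155 - \frac{\left(-56\right)^{2}}{3}} = \frac{1}{5155 - \frac{3136}{3}} = \frac{1}{\frac{12329}{3}} = \frac{3}{12329}$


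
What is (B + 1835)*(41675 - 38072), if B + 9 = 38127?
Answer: 143950659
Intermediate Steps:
B = 38118 (B = -9 + 38127 = 38118)
(B + 1835)*(41675 - 38072) = (38118 + 1835)*(41675 - 38072) = 39953*3603 = 143950659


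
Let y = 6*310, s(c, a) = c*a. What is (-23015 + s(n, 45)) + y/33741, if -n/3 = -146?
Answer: -37170715/11247 ≈ -3304.9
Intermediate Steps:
n = 438 (n = -3*(-146) = 438)
s(c, a) = a*c
y = 1860
(-23015 + s(n, 45)) + y/33741 = (-23015 + 45*438) + 1860/33741 = (-23015 + 19710) + 1860*(1/33741) = -3305 + 620/11247 = -37170715/11247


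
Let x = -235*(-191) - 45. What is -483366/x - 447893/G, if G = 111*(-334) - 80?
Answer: 531135439/416496340 ≈ 1.2752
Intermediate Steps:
x = 44840 (x = 44885 - 45 = 44840)
G = -37154 (G = -37074 - 80 = -37154)
-483366/x - 447893/G = -483366/44840 - 447893/(-37154) = -483366*1/44840 - 447893*(-1/37154) = -241683/22420 + 447893/37154 = 531135439/416496340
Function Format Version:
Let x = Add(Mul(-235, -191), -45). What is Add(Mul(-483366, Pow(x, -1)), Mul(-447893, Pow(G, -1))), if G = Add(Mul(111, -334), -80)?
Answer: Rational(531135439, 416496340) ≈ 1.2752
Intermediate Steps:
x = 44840 (x = Add(44885, -45) = 44840)
G = -37154 (G = Add(-37074, -80) = -37154)
Add(Mul(-483366, Pow(x, -1)), Mul(-447893, Pow(G, -1))) = Add(Mul(-483366, Pow(44840, -1)), Mul(-447893, Pow(-37154, -1))) = Add(Mul(-483366, Rational(1, 44840)), Mul(-447893, Rational(-1, 37154))) = Add(Rational(-241683, 22420), Rational(447893, 37154)) = Rational(531135439, 416496340)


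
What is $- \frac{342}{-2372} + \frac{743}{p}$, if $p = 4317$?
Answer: $\frac{1619405}{5119962} \approx 0.31629$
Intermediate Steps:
$- \frac{342}{-2372} + \frac{743}{p} = - \frac{342}{-2372} + \frac{743}{4317} = \left(-342\right) \left(- \frac{1}{2372}\right) + 743 \cdot \frac{1}{4317} = \frac{171}{1186} + \frac{743}{4317} = \frac{1619405}{5119962}$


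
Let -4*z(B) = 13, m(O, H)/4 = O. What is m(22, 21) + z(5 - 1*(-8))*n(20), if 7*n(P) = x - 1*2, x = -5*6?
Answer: 720/7 ≈ 102.86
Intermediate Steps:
x = -30
m(O, H) = 4*O
z(B) = -13/4 (z(B) = -1/4*13 = -13/4)
n(P) = -32/7 (n(P) = (-30 - 1*2)/7 = (-30 - 2)/7 = (1/7)*(-32) = -32/7)
m(22, 21) + z(5 - 1*(-8))*n(20) = 4*22 - 13/4*(-32/7) = 88 + 104/7 = 720/7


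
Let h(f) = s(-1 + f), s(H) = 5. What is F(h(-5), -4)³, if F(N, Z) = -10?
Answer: -1000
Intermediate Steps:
h(f) = 5
F(h(-5), -4)³ = (-10)³ = -1000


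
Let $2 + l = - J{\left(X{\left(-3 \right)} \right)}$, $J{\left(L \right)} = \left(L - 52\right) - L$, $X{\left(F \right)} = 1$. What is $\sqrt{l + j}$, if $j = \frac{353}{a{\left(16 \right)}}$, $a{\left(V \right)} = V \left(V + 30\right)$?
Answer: $\frac{\sqrt{1709038}}{184} \approx 7.1049$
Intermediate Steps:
$a{\left(V \right)} = V \left(30 + V\right)$
$J{\left(L \right)} = -52$ ($J{\left(L \right)} = \left(-52 + L\right) - L = -52$)
$l = 50$ ($l = -2 - -52 = -2 + 52 = 50$)
$j = \frac{353}{736}$ ($j = \frac{353}{16 \left(30 + 16\right)} = \frac{353}{16 \cdot 46} = \frac{353}{736} \approx 0.47962$)
$\sqrt{l + j} = \sqrt{50 + \frac{353}{736}} = \sqrt{\frac{37153}{736}} = \frac{\sqrt{1709038}}{184}$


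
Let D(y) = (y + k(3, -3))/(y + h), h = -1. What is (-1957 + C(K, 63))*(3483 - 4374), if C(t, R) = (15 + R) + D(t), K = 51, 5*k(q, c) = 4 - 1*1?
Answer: 209158686/125 ≈ 1.6733e+6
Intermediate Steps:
k(q, c) = ⅗ (k(q, c) = (4 - 1*1)/5 = (4 - 1)/5 = (⅕)*3 = ⅗)
D(y) = (⅗ + y)/(-1 + y) (D(y) = (y + ⅗)/(y - 1) = (⅗ + y)/(-1 + y))
C(t, R) = 15 + R + (⅗ + t)/(-1 + t) (C(t, R) = (15 + R) + (⅗ + t)/(-1 + t) = 15 + R + (⅗ + t)/(-1 + t))
(-1957 + C(K, 63))*(3483 - 4374) = (-1957 + (⅗ + 51 + (-1 + 51)*(15 + 63))/(-1 + 51))*(3483 - 4374) = (-1957 + (⅗ + 51 + 50*78)/50)*(-891) = (-1957 + (⅗ + 51 + 3900)/50)*(-891) = (-1957 + (1/50)*(19758/5))*(-891) = (-1957 + 9879/125)*(-891) = -234746/125*(-891) = 209158686/125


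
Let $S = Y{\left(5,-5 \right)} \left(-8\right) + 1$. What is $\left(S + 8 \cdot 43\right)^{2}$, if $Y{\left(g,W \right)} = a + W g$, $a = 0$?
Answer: $297025$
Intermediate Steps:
$Y{\left(g,W \right)} = W g$ ($Y{\left(g,W \right)} = 0 + W g = W g$)
$S = 201$ ($S = \left(-5\right) 5 \left(-8\right) + 1 = \left(-25\right) \left(-8\right) + 1 = 200 + 1 = 201$)
$\left(S + 8 \cdot 43\right)^{2} = \left(201 + 8 \cdot 43\right)^{2} = \left(201 + 344\right)^{2} = 545^{2} = 297025$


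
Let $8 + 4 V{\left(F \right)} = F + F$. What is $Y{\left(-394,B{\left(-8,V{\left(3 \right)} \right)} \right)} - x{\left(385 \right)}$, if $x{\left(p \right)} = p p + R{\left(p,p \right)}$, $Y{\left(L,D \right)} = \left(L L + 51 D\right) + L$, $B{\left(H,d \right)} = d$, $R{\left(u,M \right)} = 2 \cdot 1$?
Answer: $\frac{13179}{2} \approx 6589.5$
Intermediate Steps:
$V{\left(F \right)} = -2 + \frac{F}{2}$ ($V{\left(F \right)} = -2 + \frac{F + F}{4} = -2 + \frac{2 F}{4} = -2 + \frac{F}{2}$)
$R{\left(u,M \right)} = 2$
$Y{\left(L,D \right)} = L + L^{2} + 51 D$ ($Y{\left(L,D \right)} = \left(L^{2} + 51 D\right) + L = L + L^{2} + 51 D$)
$x{\left(p \right)} = 2 + p^{2}$ ($x{\left(p \right)} = p p + 2 = p^{2} + 2 = 2 + p^{2}$)
$Y{\left(-394,B{\left(-8,V{\left(3 \right)} \right)} \right)} - x{\left(385 \right)} = \left(-394 + \left(-394\right)^{2} + 51 \left(-2 + \frac{1}{2} \cdot 3\right)\right) - \left(2 + 385^{2}\right) = \left(-394 + 155236 + 51 \left(-2 + \frac{3}{2}\right)\right) - \left(2 + 148225\right) = \left(-394 + 155236 + 51 \left(- \frac{1}{2}\right)\right) - 148227 = \left(-394 + 155236 - \frac{51}{2}\right) - 148227 = \frac{309633}{2} - 148227 = \frac{13179}{2}$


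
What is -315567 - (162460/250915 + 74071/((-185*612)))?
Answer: -1792963063359667/5681719260 ≈ -3.1557e+5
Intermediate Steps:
-315567 - (162460/250915 + 74071/((-185*612))) = -315567 - (162460*(1/250915) + 74071/(-113220)) = -315567 - (32492/50183 + 74071*(-1/113220)) = -315567 - (32492/50183 - 74071/113220) = -315567 - 1*(-38360753/5681719260) = -315567 + 38360753/5681719260 = -1792963063359667/5681719260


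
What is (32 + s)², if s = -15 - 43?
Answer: 676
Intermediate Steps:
s = -58
(32 + s)² = (32 - 58)² = (-26)² = 676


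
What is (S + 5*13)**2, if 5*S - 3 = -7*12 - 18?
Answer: 51076/25 ≈ 2043.0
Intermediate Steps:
S = -99/5 (S = 3/5 + (-7*12 - 18)/5 = 3/5 + (-84 - 18)/5 = 3/5 + (1/5)*(-102) = 3/5 - 102/5 = -99/5 ≈ -19.800)
(S + 5*13)**2 = (-99/5 + 5*13)**2 = (-99/5 + 65)**2 = (226/5)**2 = 51076/25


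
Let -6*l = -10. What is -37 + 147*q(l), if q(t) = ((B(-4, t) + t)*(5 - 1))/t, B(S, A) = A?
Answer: 1139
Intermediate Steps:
l = 5/3 (l = -1/6*(-10) = 5/3 ≈ 1.6667)
q(t) = 8 (q(t) = ((t + t)*(5 - 1))/t = ((2*t)*4)/t = (8*t)/t = 8)
-37 + 147*q(l) = -37 + 147*8 = -37 + 1176 = 1139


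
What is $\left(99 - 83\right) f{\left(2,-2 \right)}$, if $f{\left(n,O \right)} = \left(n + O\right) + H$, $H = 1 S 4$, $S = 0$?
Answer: $0$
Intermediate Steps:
$H = 0$ ($H = 1 \cdot 0 \cdot 4 = 0 \cdot 4 = 0$)
$f{\left(n,O \right)} = O + n$ ($f{\left(n,O \right)} = \left(n + O\right) + 0 = \left(O + n\right) + 0 = O + n$)
$\left(99 - 83\right) f{\left(2,-2 \right)} = \left(99 - 83\right) \left(-2 + 2\right) = 16 \cdot 0 = 0$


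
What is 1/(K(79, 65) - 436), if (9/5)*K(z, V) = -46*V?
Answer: -9/18874 ≈ -0.00047685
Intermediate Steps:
K(z, V) = -230*V/9 (K(z, V) = 5*(-46*V)/9 = -230*V/9)
1/(K(79, 65) - 436) = 1/(-230/9*65 - 436) = 1/(-14950/9 - 436) = 1/(-18874/9) = -9/18874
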